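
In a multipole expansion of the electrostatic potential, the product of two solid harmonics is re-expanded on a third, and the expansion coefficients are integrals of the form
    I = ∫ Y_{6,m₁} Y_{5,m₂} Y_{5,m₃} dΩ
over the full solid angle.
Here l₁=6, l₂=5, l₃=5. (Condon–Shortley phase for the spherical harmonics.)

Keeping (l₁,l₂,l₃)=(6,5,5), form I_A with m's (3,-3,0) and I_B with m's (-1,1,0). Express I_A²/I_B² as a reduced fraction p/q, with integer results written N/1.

375/112

Shared (l₁,l₂,l₃)=(6,5,5): N and (l;000)² cancel in I_A²/I_B².
A: Δ = 6!·6!·4!/17! = 1/28588560; Racah Σ t=0..2: t=0:+1/103680 t=1:−1/34560 t=2:+1/138240 = -1/82944; ⇒ 3j(6 5 5; 3 -3 0)² = 125/9724, sgn +1
B: Δ = 6!·6!·4!/17! = 1/28588560; Racah Σ t=2..6: t=2:+1/138240 t=3:−1/10368 t=4:+1/6912 t=5:−1/34560 t=6:+1/2073600 = 7/259200; ⇒ 3j(6 5 5; -1 1 0)² = 28/7293, sgn -1
I_A²/I_B² = (125/9724)/(28/7293) = 375/112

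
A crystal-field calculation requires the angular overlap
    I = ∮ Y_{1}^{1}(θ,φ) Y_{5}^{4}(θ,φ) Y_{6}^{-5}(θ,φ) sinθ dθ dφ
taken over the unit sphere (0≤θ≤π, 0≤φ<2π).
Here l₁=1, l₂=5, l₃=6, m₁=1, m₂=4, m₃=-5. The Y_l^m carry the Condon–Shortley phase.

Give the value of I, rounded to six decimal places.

Rules hold: Σm=0, L=12 even, 4≤6≤6.
N = 3·11·13 = 429
Δ = 0!·2!·10!/13! = 1/858
Racah Σ t=0..0: t=0:+1/14400 = 1/14400
⇒ 3j(1 5 6; 0 0 0)² = 6/143, sgn +1
Racah Σ t=0..0: t=0:+1/725760 = 1/725760
⇒ 3j(1 5 6; 1 4 -5)² = 5/78, sgn -1
4πI² = N·(3j₀)²·(3jₘ)² = 15/13
I = -1·√(1.15385/4π) = -0.30301841

-0.303018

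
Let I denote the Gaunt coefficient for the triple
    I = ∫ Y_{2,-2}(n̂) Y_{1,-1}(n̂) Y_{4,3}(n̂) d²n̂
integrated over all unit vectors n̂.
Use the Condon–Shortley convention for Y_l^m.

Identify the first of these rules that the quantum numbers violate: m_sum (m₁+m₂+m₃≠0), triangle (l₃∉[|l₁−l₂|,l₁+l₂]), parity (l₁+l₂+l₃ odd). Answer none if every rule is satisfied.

m₁+m₂+m₃ = -2 − 1 + 3 = 0  ✓
triangle: |2−1|=1 ≤ l₃=4 ≤ 2+1=3  ✗
parity: l₁+l₂+l₃ = 7 is odd

triangle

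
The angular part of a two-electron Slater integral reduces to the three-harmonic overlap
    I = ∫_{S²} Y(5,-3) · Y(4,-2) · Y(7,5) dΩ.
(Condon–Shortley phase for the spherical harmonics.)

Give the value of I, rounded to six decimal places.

m-sum 0 ✓  L=16 even ✓  1≤7≤9 ✓
Π(2lᵢ+1) = 11×9×15 = 1485
triangle coeff Δ(5,4,7) = 1/6126120
Σ_t [0,2]: t=0:+1/69120 t=1:−1/20736 t=2:+1/69120 = -1/51840
(3j)²=280/21879 [(5 4 7; 0 0 0)], sign=+1
Σ_t [0,2]: t=0:+1/3870720 t=1:−1/604800 t=2:+1/2073600 = -53/58060800
(3j)²=2809/185640 [(5 4 7; -3 -2 5)], sign=-1
⇒ 4πI² = 14045/48841
I = (-1)√(14045/48841/(4π)) = -0.15127378

-0.151274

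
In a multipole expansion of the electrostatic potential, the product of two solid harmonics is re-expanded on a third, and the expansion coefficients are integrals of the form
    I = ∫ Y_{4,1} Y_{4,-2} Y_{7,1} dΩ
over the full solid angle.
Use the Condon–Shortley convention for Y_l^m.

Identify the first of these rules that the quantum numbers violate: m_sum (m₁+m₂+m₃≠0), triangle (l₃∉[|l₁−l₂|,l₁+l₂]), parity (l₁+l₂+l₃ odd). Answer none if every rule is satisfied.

parity

m₁+m₂+m₃ = 1 − 2 + 1 = 0  ✓
triangle: |4−4|=0 ≤ l₃=7 ≤ 4+4=8  ✓
parity: l₁+l₂+l₃ = 15 is odd  ✗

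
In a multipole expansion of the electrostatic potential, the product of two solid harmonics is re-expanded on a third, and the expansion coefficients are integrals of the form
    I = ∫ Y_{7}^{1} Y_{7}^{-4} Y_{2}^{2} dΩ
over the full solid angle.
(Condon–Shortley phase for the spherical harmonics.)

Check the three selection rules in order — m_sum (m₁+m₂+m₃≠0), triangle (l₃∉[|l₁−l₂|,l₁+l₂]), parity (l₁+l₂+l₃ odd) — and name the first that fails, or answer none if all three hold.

m_sum

azimuthal sum: 1 − 4 + 2 = -1  ✗
0 ≤ 2 ≤ 14 (triangle on l)
L = 7 + 7 + 2 = 16 (even)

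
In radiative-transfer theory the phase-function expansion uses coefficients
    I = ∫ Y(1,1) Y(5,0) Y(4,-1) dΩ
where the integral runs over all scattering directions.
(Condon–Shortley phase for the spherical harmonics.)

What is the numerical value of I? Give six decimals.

Checks pass: Σm=0; 10 even; l₃=4∈[4,6].
(2·1+1)(2·5+1)(2·4+1) = 297
Δ: 2! 0! 8! / 11! → 1/495
sum: t=1:−1/576 = -1/576
3j²(1 5 4; 0 0 0) = Δ·Π!·Σ² = 5/99  (sign -1)
sum: t=0:+1/1440 = 1/1440
3j²(1 5 4; 1 0 -1) = Δ·Π!·Σ² = 2/99  (sign -1)
combine: 4πI² = 297·5/99·2/99 = 10/33
take √, sign +1: I = 0.15528807

0.155288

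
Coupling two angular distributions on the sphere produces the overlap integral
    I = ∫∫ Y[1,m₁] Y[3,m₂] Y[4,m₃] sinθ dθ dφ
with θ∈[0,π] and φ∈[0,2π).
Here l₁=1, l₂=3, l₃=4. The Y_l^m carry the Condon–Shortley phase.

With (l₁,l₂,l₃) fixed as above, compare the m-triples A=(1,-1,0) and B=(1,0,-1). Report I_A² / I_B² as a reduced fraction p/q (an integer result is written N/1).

3/5

Same 1,3,4: normalisation and zero-m 3j drop out of the ratio.
A: Δ: 0! 2! 6! / 9! → 1/252; sum: t=0:+1/96 = 1/96; 3j²(1 3 4; 1 -1 0) = Δ·Π!·Σ² = 1/42  (sign +1)
B: Δ: 0! 2! 6! / 9! → 1/252; sum: t=0:+1/72 = 1/72; 3j²(1 3 4; 1 0 -1) = Δ·Π!·Σ² = 5/126  (sign -1)
I_A²/I_B² = (1/42)/(5/126) = 3/5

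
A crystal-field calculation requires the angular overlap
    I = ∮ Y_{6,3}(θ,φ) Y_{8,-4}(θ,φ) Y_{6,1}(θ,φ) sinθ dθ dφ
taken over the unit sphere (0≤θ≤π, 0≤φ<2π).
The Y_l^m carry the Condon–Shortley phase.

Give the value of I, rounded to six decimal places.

Checks pass: Σm=0; 20 even; l₃=6∈[2,14].
(2·6+1)(2·8+1)(2·6+1) = 2873
Δ: 8! 4! 8! / 21! → 1/1309458150
sum: t=2:+1/49766400 t=3:−1/3110400 t=4:+1/1327104 t=5:−1/3110400 t=6:+1/49766400 = 1/6635520
3j²(6 8 6; 0 0 0) = Δ·Π!·Σ² = 350/46189  (sign +1)
sum: t=0:+1/139345920 t=1:−1/14515200 t=2:+1/12441600 t=3:−1/87091200 = 1/139345920
3j²(6 8 6; 3 -4 1) = Δ·Π!·Σ² = 5/8398  (sign -1)
combine: 4πI² = 2873·350/46189·5/8398 = 875/67507
take √, sign -1: I = -0.03211624

-0.032116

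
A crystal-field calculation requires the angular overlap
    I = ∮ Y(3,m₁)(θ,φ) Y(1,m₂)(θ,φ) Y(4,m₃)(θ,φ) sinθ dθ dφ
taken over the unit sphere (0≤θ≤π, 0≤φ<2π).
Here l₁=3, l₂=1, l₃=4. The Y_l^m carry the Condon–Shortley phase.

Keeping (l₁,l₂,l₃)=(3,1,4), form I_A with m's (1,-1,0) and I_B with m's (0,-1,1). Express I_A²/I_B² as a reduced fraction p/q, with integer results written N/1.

3/5

Shared (l₁,l₂,l₃)=(3,1,4): N and (l;000)² cancel in I_A²/I_B².
A: Δ = 0!·6!·2!/9! = 1/252; Racah Σ t=0..0: t=0:+1/96 = 1/96; ⇒ 3j(3 1 4; 1 -1 0)² = 1/42, sgn +1
B: Δ = 0!·6!·2!/9! = 1/252; Racah Σ t=0..0: t=0:+1/72 = 1/72; ⇒ 3j(3 1 4; 0 -1 1)² = 5/126, sgn -1
I_A²/I_B² = (1/42)/(5/126) = 3/5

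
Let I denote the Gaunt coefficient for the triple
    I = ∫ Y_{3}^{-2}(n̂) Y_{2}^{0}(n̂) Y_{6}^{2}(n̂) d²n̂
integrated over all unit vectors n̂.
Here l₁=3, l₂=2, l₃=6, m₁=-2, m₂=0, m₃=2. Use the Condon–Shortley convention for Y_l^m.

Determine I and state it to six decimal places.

0.000000

|3−2|≤6≤3+2 violated ⇒ I = 0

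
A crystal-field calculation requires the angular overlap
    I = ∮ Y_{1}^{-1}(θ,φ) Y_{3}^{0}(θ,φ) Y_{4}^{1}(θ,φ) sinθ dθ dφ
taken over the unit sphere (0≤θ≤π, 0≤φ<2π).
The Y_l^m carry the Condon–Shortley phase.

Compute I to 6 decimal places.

-0.194664

Rules hold: Σm=0, L=8 even, 2≤4≤4.
N = 3·7·9 = 189
Δ = 0!·2!·6!/9! = 1/252
Racah Σ t=0..0: t=0:+1/36 = 1/36
⇒ 3j(1 3 4; 0 0 0)² = 4/63, sgn +1
Racah Σ t=0..0: t=0:+1/72 = 1/72
⇒ 3j(1 3 4; -1 0 1)² = 5/126, sgn -1
4πI² = N·(3j₀)²·(3jₘ)² = 10/21
I = -1·√(0.47619/4π) = -0.19466390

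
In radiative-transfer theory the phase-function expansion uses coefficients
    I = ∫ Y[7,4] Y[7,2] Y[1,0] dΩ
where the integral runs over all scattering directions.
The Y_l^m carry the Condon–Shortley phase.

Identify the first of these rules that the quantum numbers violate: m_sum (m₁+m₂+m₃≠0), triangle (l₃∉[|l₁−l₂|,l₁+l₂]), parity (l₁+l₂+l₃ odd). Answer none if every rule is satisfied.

m₁+m₂+m₃ = 4 + 2 + 0 = 6  ✗
triangle: |7−7|=0 ≤ l₃=1 ≤ 7+7=14
parity: l₁+l₂+l₃ = 15 is odd

m_sum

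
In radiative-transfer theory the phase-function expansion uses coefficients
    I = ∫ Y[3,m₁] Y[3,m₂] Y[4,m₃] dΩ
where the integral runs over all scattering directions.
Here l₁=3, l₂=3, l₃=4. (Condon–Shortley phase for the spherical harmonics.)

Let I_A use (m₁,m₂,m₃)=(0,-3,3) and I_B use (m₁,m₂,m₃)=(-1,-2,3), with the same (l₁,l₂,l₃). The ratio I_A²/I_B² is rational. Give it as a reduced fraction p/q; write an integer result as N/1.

9/2

Same 3,3,4: normalisation and zero-m 3j drop out of the ratio.
A: Δ: 2! 4! 4! / 11! → 1/34650; sum: t=0:+1/288 = 1/288; 3j²(3 3 4; 0 -3 3) = Δ·Π!·Σ² = 1/22  (sign -1)
B: Δ: 2! 4! 4! / 11! → 1/34650; sum: t=0:+1/288 t=1:−1/144 = -1/288; 3j²(3 3 4; -1 -2 3) = Δ·Π!·Σ² = 1/99  (sign +1)
I_A²/I_B² = (1/22)/(1/99) = 9/2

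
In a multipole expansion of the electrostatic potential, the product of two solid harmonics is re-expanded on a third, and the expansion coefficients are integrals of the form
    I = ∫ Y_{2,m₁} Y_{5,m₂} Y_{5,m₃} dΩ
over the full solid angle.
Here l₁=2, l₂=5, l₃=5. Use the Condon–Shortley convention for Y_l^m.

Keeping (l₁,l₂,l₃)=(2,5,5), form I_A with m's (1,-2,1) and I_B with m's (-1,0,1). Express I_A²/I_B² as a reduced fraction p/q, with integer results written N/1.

Same 2,5,5: normalisation and zero-m 3j drop out of the ratio.
A: Δ: 2! 2! 8! / 13! → 1/38610; sum: t=0:+1/1440 t=1:−1/2880 = 1/2880; 3j²(2 5 5; 1 -2 1) = Δ·Π!·Σ² = 7/715  (sign +1)
B: Δ: 2! 2! 8! / 13! → 1/38610; sum: t=1:−1/1152 t=2:+1/1440 = -1/5760; 3j²(2 5 5; -1 0 1) = Δ·Π!·Σ² = 1/858  (sign -1)
I_A²/I_B² = (7/715)/(1/858) = 42/5

42/5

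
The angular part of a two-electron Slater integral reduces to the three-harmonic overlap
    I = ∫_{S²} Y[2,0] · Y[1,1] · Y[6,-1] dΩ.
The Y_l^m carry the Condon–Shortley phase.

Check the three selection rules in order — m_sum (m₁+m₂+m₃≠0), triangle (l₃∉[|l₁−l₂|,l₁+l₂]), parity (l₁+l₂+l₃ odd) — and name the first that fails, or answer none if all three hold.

triangle

azimuthal sum: 0 + 1 − 1 = 0  ✓
1 ≤ 6 ≤ 3 (triangle on l)  ✗
L = 2 + 1 + 6 = 9 (odd)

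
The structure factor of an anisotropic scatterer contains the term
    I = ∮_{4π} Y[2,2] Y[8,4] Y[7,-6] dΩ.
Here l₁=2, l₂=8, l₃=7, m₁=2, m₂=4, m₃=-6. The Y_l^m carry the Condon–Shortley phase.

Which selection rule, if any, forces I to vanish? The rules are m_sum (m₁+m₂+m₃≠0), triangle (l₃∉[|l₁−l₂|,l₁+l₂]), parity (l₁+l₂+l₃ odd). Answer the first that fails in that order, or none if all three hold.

parity

azimuthal sum: 2 + 4 − 6 = 0  ✓
6 ≤ 7 ≤ 10 (triangle on l)  ✓
L = 2 + 8 + 7 = 17 (odd)  ✗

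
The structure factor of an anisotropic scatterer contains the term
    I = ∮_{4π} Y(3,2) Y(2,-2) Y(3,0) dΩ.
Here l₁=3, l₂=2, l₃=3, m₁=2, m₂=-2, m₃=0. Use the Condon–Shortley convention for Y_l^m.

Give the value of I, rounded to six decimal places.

-0.188063

Rules hold: Σm=0, L=8 even, 1≤3≤5.
N = 7·5·7 = 245
Δ = 2!·4!·2!/9! = 1/3780
Racah Σ t=0..2: t=0:+1/24 t=1:−1/4 t=2:+1/24 = -1/6
⇒ 3j(3 2 3; 0 0 0)² = 4/105, sgn +1
Racah Σ t=0..0: t=0:+1/24 = 1/24
⇒ 3j(3 2 3; 2 -2 0)² = 1/21, sgn -1
4πI² = N·(3j₀)²·(3jₘ)² = 4/9
I = -1·√(0.444444/4π) = -0.18806319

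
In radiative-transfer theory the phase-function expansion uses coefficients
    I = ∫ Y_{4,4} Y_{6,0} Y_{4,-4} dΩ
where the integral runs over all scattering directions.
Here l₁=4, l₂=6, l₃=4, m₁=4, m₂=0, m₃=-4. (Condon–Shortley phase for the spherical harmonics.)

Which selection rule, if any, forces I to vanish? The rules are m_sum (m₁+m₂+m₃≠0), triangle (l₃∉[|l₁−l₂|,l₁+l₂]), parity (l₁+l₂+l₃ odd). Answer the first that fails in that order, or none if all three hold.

none

Σmᵢ = 0  ✓
l₃∈[|l₁−l₂|,l₁+l₂]=[2,10], have l₃=4  ✓
Σlᵢ = 14 ⇒ even  ✓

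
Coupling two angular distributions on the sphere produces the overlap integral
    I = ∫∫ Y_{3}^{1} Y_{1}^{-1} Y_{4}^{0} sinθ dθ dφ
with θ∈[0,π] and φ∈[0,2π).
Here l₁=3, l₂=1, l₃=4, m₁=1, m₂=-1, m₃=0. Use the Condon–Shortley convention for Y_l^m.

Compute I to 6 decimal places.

0.150786

Checks pass: Σm=0; 8 even; l₃=4∈[2,4].
(2·3+1)(2·1+1)(2·4+1) = 189
Δ: 0! 6! 2! / 9! → 1/252
sum: t=0:+1/36 = 1/36
3j²(3 1 4; 0 0 0) = Δ·Π!·Σ² = 4/63  (sign +1)
sum: t=0:+1/96 = 1/96
3j²(3 1 4; 1 -1 0) = Δ·Π!·Σ² = 1/42  (sign +1)
combine: 4πI² = 189·4/63·1/42 = 2/7
take √, sign +1: I = 0.15078601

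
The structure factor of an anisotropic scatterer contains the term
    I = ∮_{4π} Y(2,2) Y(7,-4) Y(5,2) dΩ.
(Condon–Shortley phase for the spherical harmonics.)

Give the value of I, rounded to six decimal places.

Rules hold: Σm=0, L=14 even, 5≤5≤9.
N = 5·15·11 = 825
Δ = 4!·0!·10!/15! = 1/15015
Racah Σ t=2..2: t=2:+1/57600 = 1/57600
⇒ 3j(2 7 5; 0 0 0)² = 21/715, sgn -1
Racah Σ t=0..0: t=0:+1/725760 = 1/725760
⇒ 3j(2 7 5; 2 -4 2)² = 2/91, sgn -1
4πI² = N·(3j₀)²·(3jₘ)² = 90/169
I = +1·√(0.532544/4π) = 0.20586047

0.205860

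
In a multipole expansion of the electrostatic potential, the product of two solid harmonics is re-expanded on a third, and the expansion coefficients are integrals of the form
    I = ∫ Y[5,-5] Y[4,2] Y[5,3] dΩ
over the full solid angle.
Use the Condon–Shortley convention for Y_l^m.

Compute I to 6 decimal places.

Rules hold: Σm=0, L=14 even, 1≤5≤9.
N = 11·9·11 = 1089
Δ = 4!·6!·4!/15! = 1/3153150
Racah Σ t=0..4: t=0:+1/69120 t=1:−1/1728 t=2:+1/576 t=3:−1/1728 t=4:+1/69120 = 7/11520
⇒ 3j(5 4 5; 0 0 0)² = 2/143, sgn -1
Racah Σ t=4..4: t=4:+1/69120 = 1/69120
⇒ 3j(5 4 5; -5 2 3)² = 4/143, sgn +1
4πI² = N·(3j₀)²·(3jₘ)² = 72/169
I = -1·√(0.426036/4π) = -0.18412721

-0.184127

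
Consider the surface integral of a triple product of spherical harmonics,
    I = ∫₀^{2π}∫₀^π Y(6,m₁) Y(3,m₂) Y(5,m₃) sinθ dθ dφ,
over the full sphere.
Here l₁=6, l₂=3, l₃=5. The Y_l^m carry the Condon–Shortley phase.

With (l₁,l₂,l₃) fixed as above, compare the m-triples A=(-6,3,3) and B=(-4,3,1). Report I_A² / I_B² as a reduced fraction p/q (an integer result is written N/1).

Same 6,3,5: normalisation and zero-m 3j drop out of the ratio.
A: Δ: 4! 8! 2! / 15! → 1/675675; sum: t=4:+1/1935360 = 1/1935360; 3j²(6 3 5; -6 3 3) = Δ·Π!·Σ² = 1/91  (sign +1)
B: Δ: 4! 8! 2! / 15! → 1/675675; sum: t=4:+1/69120 = 1/69120; 3j²(6 3 5; -4 3 1) = Δ·Π!·Σ² = 4/143  (sign +1)
I_A²/I_B² = (1/91)/(4/143) = 11/28

11/28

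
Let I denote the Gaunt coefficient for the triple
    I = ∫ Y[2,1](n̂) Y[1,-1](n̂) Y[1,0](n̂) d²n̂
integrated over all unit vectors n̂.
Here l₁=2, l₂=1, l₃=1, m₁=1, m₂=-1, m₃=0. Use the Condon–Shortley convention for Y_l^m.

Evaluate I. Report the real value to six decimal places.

m-sum 0 ✓  L=4 even ✓  1≤1≤3 ✓
Π(2lᵢ+1) = 5×3×3 = 45
triangle coeff Δ(2,1,1) = 1/30
Σ_t [1,1]: t=1:−1/1 = -1/1
(3j)²=2/15 [(2 1 1; 0 0 0)], sign=+1
Σ_t [0,0]: t=0:+1/2 = 1/2
(3j)²=1/10 [(2 1 1; 1 -1 0)], sign=-1
⇒ 4πI² = 3/5
I = (-1)√(3/5/(4π)) = -0.21850969

-0.218510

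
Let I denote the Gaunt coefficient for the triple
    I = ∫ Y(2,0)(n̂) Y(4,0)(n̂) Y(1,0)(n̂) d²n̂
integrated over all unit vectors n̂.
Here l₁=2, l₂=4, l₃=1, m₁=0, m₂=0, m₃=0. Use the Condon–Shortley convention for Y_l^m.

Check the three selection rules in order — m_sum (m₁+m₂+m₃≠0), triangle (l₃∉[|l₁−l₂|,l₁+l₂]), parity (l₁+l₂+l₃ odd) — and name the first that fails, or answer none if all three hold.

azimuthal sum: 0 + 0 + 0 = 0  ✓
2 ≤ 1 ≤ 6 (triangle on l)  ✗
L = 2 + 4 + 1 = 7 (odd)

triangle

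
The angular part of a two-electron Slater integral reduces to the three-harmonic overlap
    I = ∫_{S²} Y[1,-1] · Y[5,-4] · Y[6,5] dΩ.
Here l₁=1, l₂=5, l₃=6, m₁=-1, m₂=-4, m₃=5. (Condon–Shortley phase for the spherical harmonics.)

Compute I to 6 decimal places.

m-sum 0 ✓  L=12 even ✓  4≤6≤6 ✓
Π(2lᵢ+1) = 3×11×13 = 429
triangle coeff Δ(1,5,6) = 1/858
Σ_t [0,0]: t=0:+1/14400 = 1/14400
(3j)²=6/143 [(1 5 6; 0 0 0)], sign=+1
Σ_t [0,0]: t=0:+1/725760 = 1/725760
(3j)²=5/78 [(1 5 6; -1 -4 5)], sign=-1
⇒ 4πI² = 15/13
I = (-1)√(15/13/(4π)) = -0.30301841

-0.303018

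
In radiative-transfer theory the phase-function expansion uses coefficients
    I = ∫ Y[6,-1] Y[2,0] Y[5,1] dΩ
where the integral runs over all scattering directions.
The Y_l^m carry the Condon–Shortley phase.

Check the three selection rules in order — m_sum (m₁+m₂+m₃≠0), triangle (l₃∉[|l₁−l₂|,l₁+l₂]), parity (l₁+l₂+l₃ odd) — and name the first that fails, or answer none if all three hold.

parity

Σmᵢ = 0  ✓
l₃∈[|l₁−l₂|,l₁+l₂]=[4,8], have l₃=5  ✓
Σlᵢ = 13 ⇒ odd  ✗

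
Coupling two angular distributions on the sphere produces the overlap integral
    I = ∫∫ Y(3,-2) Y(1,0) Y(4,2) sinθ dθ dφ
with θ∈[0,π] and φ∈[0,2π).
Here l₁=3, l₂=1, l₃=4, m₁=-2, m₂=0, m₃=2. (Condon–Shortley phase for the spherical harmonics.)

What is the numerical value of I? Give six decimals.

Rules hold: Σm=0, L=8 even, 2≤4≤4.
N = 7·3·9 = 189
Δ = 0!·6!·2!/9! = 1/252
Racah Σ t=0..0: t=0:+1/36 = 1/36
⇒ 3j(3 1 4; 0 0 0)² = 4/63, sgn +1
Racah Σ t=0..0: t=0:+1/120 = 1/120
⇒ 3j(3 1 4; -2 0 2)² = 1/21, sgn +1
4πI² = N·(3j₀)²·(3jₘ)² = 4/7
I = +1·√(0.571429/4π) = 0.21324362

0.213244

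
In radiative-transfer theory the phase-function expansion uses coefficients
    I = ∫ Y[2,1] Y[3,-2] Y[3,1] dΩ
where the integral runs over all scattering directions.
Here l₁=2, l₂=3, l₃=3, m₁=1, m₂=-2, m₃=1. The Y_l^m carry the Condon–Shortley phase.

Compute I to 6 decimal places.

m-sum 0 ✓  L=8 even ✓  1≤3≤5 ✓
Π(2lᵢ+1) = 5×7×7 = 245
triangle coeff Δ(2,3,3) = 1/3780
Σ_t [0,2]: t=0:+1/24 t=1:−1/4 t=2:+1/24 = -1/6
(3j)²=4/105 [(2 3 3; 0 0 0)], sign=+1
Σ_t [0,1]: t=0:+1/12 t=1:−1/48 = 1/16
(3j)²=1/28 [(2 3 3; 1 -2 1)], sign=+1
⇒ 4πI² = 1/3
I = (+1)√(1/3/(4π)) = 0.16286750

0.162868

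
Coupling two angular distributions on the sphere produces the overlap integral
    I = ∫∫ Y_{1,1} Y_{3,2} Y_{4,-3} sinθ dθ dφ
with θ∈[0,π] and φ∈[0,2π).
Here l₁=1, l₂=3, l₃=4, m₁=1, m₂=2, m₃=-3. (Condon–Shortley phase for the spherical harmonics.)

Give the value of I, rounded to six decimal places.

Checks pass: Σm=0; 8 even; l₃=4∈[2,4].
(2·1+1)(2·3+1)(2·4+1) = 189
Δ: 0! 2! 6! / 9! → 1/252
sum: t=0:+1/36 = 1/36
3j²(1 3 4; 0 0 0) = Δ·Π!·Σ² = 4/63  (sign +1)
sum: t=0:+1/240 = 1/240
3j²(1 3 4; 1 2 -3) = Δ·Π!·Σ² = 1/12  (sign -1)
combine: 4πI² = 189·4/63·1/12 = 1/1
take √, sign -1: I = -0.28209479

-0.282095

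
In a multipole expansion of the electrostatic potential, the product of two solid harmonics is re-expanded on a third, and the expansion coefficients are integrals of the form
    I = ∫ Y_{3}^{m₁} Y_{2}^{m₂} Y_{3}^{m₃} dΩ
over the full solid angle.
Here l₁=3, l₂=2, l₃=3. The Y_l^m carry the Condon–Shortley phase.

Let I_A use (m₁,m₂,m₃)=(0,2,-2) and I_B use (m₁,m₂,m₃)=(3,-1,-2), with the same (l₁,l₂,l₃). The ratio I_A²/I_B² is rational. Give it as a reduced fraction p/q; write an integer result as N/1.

Shared (l₁,l₂,l₃)=(3,2,3): N and (l;000)² cancel in I_A²/I_B².
A: Δ = 2!·4!·2!/9! = 1/3780; Racah Σ t=2..2: t=2:+1/24 = 1/24; ⇒ 3j(3 2 3; 0 2 -2)² = 1/21, sgn -1
B: Δ = 2!·4!·2!/9! = 1/3780; Racah Σ t=0..0: t=0:+1/48 = 1/48; ⇒ 3j(3 2 3; 3 -1 -2)² = 5/84, sgn -1
I_A²/I_B² = (1/21)/(5/84) = 4/5

4/5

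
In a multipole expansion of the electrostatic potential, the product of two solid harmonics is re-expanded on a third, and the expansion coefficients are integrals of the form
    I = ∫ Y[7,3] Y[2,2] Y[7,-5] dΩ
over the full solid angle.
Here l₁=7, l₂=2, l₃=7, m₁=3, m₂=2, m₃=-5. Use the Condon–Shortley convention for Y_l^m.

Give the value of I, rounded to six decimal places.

0.139127

m-sum 0 ✓  L=16 even ✓  5≤7≤9 ✓
Π(2lᵢ+1) = 15×5×15 = 1125
triangle coeff Δ(7,2,7) = 1/185640
Σ_t [0,2]: t=0:+1/2419200 t=1:−1/518400 t=2:+1/2419200 = -1/907200
(3j)²=56/3315 [(7 2 7; 0 0 0)], sign=+1
Σ_t [2,2]: t=2:+1/29030400 = 1/29030400
(3j)²=99/7735 [(7 2 7; 3 2 -5)], sign=+1
⇒ 4πI² = 11880/48841
I = (+1)√(11880/48841/(4π)) = 0.13912687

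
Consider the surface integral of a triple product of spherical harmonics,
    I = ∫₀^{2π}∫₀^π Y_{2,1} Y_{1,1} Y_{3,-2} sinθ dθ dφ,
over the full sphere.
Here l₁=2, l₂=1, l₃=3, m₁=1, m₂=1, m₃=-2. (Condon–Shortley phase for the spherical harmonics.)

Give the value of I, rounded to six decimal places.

Rules hold: Σm=0, L=6 even, 1≤3≤3.
N = 5·3·7 = 105
Δ = 0!·4!·2!/7! = 1/105
Racah Σ t=0..0: t=0:+1/4 = 1/4
⇒ 3j(2 1 3; 0 0 0)² = 3/35, sgn -1
Racah Σ t=0..0: t=0:+1/12 = 1/12
⇒ 3j(2 1 3; 1 1 -2)² = 2/21, sgn -1
4πI² = N·(3j₀)²·(3jₘ)² = 6/7
I = +1·√(0.857143/4π) = 0.26116903

0.261169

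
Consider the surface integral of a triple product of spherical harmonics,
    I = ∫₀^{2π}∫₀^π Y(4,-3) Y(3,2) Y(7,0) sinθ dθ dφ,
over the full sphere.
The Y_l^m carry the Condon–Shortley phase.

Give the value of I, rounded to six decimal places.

-3 + 2 + 0 = -1 ≠ 0: azimuthal integral kills it; I = 0

0.000000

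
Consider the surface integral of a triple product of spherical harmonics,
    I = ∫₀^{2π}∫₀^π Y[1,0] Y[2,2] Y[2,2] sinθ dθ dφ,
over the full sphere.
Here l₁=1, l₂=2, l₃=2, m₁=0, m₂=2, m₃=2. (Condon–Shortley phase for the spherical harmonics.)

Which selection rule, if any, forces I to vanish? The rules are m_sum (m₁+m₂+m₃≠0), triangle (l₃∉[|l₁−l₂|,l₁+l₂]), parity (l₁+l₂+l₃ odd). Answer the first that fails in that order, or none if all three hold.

m₁+m₂+m₃ = 0 + 2 + 2 = 4  ✗
triangle: |1−2|=1 ≤ l₃=2 ≤ 1+2=3
parity: l₁+l₂+l₃ = 5 is odd

m_sum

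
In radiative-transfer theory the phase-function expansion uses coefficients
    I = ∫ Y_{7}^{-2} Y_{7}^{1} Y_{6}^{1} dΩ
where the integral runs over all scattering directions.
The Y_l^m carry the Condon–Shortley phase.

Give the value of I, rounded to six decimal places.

0.109239

m-sum 0 ✓  L=20 even ✓  0≤6≤14 ✓
Π(2lᵢ+1) = 15×15×13 = 2925
triangle coeff Δ(7,7,6) = 1/2444321880
Σ_t [1,7]: t=1:−1/2612736000 t=2:+1/20736000 t=3:−1/1658880 t=4:+1/746496 t=5:−1/1658880 t=6:+1/20736000 t=7:−1/2612736000 = 1/4354560
(3j)²=1000/138567 [(7 7 6; 0 0 0)], sign=+1
Σ_t [3,8]: t=3:−1/62208000 t=4:+1/3317760 t=5:−1/1244160 t=6:+1/2488320 t=7:−1/29030400 t=8:+1/3483648000 = -1/6635520
(3j)²=2625/369512 [(7 7 6; -2 1 1)], sign=+1
⇒ 4πI² = 24609375/164109517
I = (+1)√(24609375/164109517/(4π)) = 0.10923919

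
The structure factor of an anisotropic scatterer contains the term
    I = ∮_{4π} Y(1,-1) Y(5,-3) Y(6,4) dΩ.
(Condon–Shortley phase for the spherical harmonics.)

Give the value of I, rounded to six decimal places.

m-sum 0 ✓  L=12 even ✓  4≤6≤6 ✓
Π(2lᵢ+1) = 3×11×13 = 429
triangle coeff Δ(1,5,6) = 1/858
Σ_t [0,0]: t=0:+1/14400 = 1/14400
(3j)²=6/143 [(1 5 6; 0 0 0)], sign=+1
Σ_t [0,0]: t=0:+1/161280 = 1/161280
(3j)²=15/286 [(1 5 6; -1 -3 4)], sign=+1
⇒ 4πI² = 135/143
I = (+1)√(135/143/(4π)) = 0.27409047

0.274090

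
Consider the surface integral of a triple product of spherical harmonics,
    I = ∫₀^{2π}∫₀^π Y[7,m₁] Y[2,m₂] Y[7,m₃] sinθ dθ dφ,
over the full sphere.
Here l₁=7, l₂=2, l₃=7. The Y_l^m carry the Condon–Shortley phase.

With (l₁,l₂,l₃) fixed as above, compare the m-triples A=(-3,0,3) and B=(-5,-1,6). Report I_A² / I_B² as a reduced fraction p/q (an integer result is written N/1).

841/4719

l's match ⇒ only the (l;m) 3-j factors differ between A and B.
A: triangle coeff Δ(7,2,7) = 1/185640; Σ_t [0,2]: t=0:+1/29030400 t=1:−1/2177280 t=2:+1/3870720 = -29/174182400; (3j)²=841/185640 [(7 2 7; -3 0 3)], sign=-1
B: triangle coeff Δ(7,2,7) = 1/185640; Σ_t [0,1]: t=0:+1/958003200 t=1:−1/79833600 = -1/87091200; (3j)²=121/4760 [(7 2 7; -5 -1 6)], sign=+1
I_A²/I_B² = (841/185640)/(121/4760) = 841/4719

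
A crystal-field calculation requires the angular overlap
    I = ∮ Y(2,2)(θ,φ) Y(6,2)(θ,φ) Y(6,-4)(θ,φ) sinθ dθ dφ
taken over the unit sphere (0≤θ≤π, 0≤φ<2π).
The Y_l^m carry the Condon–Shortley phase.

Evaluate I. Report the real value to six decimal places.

Checks pass: Σm=0; 14 even; l₃=6∈[4,8].
(2·2+1)(2·6+1)(2·6+1) = 845
Δ: 2! 2! 10! / 15! → 1/90090
sum: t=0:+1/69120 t=1:−1/14400 t=2:+1/69120 = -7/172800
3j²(2 6 6; 0 0 0) = Δ·Π!·Σ² = 14/715  (sign -1)
sum: t=0:+1/322560 = 1/322560
3j²(2 6 6; 2 2 -4) = Δ·Π!·Σ² = 18/1001  (sign +1)
combine: 4πI² = 845·14/715·18/1001 = 36/121
take √, sign -1: I = -0.15386989

-0.153870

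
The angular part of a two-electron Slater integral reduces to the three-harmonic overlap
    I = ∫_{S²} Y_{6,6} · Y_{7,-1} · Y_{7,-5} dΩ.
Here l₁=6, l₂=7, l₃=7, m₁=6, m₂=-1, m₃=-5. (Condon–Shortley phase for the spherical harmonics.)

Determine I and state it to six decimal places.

0.128174

Checks pass: Σm=0; 20 even; l₃=7∈[1,13].
(2·6+1)(2·7+1)(2·7+1) = 2925
Δ: 6! 6! 8! / 21! → 1/2444321880
sum: t=0:+1/2612736000 t=1:−1/20736000 t=2:+1/1658880 t=3:−1/746496 t=4:+1/1658880 t=5:−1/20736000 t=6:+1/2612736000 = -1/4354560
3j²(6 7 7; 0 0 0) = Δ·Π!·Σ² = 1000/138567  (sign +1)
sum: t=0:+1/746496000 = 1/746496000
3j²(6 7 7; 6 -1 -5) = Δ·Π!·Σ² = 616/62985  (sign +1)
combine: 4πI² = 2925·1000/138567·616/62985 = 280000/1356277
take √, sign +1: I = 0.12817398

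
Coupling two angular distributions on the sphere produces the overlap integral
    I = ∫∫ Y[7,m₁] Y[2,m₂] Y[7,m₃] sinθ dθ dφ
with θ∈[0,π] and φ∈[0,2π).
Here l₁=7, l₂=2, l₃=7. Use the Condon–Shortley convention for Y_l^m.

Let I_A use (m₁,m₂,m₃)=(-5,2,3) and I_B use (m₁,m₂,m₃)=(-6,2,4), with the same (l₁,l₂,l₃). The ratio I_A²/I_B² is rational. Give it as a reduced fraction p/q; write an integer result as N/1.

22/13

Same 7,2,7: normalisation and zero-m 3j drop out of the ratio.
A: Δ: 2! 12! 2! / 17! → 1/185640; sum: t=2:+1/29030400 = 1/29030400; 3j²(7 2 7; -5 2 3) = Δ·Π!·Σ² = 99/7735  (sign +1)
B: Δ: 2! 12! 2! / 17! → 1/185640; sum: t=2:+1/159667200 = 1/159667200; 3j²(7 2 7; -6 2 4) = Δ·Π!·Σ² = 9/1190  (sign -1)
I_A²/I_B² = (99/7735)/(9/1190) = 22/13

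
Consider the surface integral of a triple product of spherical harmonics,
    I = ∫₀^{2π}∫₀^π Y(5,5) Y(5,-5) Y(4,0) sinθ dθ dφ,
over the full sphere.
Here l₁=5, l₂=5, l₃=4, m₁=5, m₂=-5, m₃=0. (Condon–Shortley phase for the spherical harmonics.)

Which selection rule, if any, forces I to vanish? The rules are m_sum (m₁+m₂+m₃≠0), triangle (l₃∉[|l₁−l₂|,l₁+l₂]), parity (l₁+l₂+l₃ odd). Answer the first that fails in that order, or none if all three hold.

none

Σmᵢ = 0  ✓
l₃∈[|l₁−l₂|,l₁+l₂]=[0,10], have l₃=4  ✓
Σlᵢ = 14 ⇒ even  ✓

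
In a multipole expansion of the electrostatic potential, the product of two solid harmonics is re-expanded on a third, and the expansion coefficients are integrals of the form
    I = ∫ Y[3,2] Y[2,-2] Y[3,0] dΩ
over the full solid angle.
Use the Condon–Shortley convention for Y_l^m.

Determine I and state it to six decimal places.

m-sum 0 ✓  L=8 even ✓  1≤3≤5 ✓
Π(2lᵢ+1) = 7×5×7 = 245
triangle coeff Δ(3,2,3) = 1/3780
Σ_t [0,2]: t=0:+1/24 t=1:−1/4 t=2:+1/24 = -1/6
(3j)²=4/105 [(3 2 3; 0 0 0)], sign=+1
Σ_t [0,0]: t=0:+1/24 = 1/24
(3j)²=1/21 [(3 2 3; 2 -2 0)], sign=-1
⇒ 4πI² = 4/9
I = (-1)√(4/9/(4π)) = -0.18806319

-0.188063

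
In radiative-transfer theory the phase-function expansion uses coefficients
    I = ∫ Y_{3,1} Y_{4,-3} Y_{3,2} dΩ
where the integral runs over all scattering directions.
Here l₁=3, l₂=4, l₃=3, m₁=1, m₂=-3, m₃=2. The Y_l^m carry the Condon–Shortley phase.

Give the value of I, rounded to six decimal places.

-0.095955

m-sum 0 ✓  L=10 even ✓  1≤3≤7 ✓
Π(2lᵢ+1) = 7×9×7 = 441
triangle coeff Δ(3,4,3) = 1/34650
Σ_t [1,3]: t=1:−1/72 t=2:+1/16 t=3:−1/72 = 5/144
(3j)²=2/77 [(3 4 3; 0 0 0)], sign=-1
Σ_t [0,1]: t=0:+1/288 t=1:−1/144 = -1/288
(3j)²=1/99 [(3 4 3; 1 -3 2)], sign=+1
⇒ 4πI² = 14/121
I = (-1)√(14/121/(4π)) = -0.09595473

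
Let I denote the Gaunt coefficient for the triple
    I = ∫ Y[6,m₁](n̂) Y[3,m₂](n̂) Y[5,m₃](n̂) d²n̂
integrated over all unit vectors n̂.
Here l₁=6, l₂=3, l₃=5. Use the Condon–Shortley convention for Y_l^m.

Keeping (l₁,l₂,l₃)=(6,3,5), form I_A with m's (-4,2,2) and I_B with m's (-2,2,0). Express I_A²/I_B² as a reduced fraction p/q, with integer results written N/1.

Shared (l₁,l₂,l₃)=(6,3,5): N and (l;000)² cancel in I_A²/I_B².
A: Δ = 4!·8!·2!/15! = 1/675675; Racah Σ t=3..4: t=3:−1/60480 t=4:+1/34560 = 1/80640; ⇒ 3j(6 3 5; -4 2 2)² = 6/1001, sgn -1
B: Δ = 4!·8!·2!/15! = 1/675675; Racah Σ t=3..4: t=3:−1/8640 t=4:+1/13824 = -1/23040; ⇒ 3j(6 3 5; -2 2 0)² = 2/429, sgn +1
I_A²/I_B² = (6/1001)/(2/429) = 9/7

9/7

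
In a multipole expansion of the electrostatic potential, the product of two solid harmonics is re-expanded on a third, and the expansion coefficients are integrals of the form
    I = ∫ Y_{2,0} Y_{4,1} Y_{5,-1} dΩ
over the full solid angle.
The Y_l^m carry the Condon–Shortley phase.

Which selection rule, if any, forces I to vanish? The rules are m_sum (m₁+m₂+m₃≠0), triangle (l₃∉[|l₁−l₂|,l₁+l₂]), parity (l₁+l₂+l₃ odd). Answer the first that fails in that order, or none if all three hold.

parity

azimuthal sum: 0 + 1 − 1 = 0  ✓
2 ≤ 5 ≤ 6 (triangle on l)  ✓
L = 2 + 4 + 5 = 11 (odd)  ✗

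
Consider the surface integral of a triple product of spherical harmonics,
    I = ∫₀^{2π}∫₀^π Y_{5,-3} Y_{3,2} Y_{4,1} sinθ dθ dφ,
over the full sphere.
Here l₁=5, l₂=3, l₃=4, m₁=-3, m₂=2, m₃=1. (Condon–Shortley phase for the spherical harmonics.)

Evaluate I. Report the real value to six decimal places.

Rules hold: Σm=0, L=12 even, 2≤4≤8.
N = 11·7·9 = 693
Δ = 4!·6!·2!/13! = 1/180180
Racah Σ t=1..3: t=1:−1/576 t=2:+1/144 t=3:−1/576 = 1/288
⇒ 3j(5 3 4; 0 0 0)² = 20/1001, sgn +1
Racah Σ t=3..4: t=3:−1/1440 t=4:+1/1152 = 1/5760
⇒ 3j(5 3 4; -3 2 1)² = 1/858, sgn -1
4πI² = N·(3j₀)²·(3jₘ)² = 30/1859
I = -1·√(0.0161377/4π) = -0.03583571

-0.035836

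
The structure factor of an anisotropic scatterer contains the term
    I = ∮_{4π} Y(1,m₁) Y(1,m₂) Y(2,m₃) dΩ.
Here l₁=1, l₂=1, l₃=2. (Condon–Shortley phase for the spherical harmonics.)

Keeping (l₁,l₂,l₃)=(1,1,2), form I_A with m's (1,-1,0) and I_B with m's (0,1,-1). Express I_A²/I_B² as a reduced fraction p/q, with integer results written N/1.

Same 1,1,2: normalisation and zero-m 3j drop out of the ratio.
A: Δ: 0! 2! 2! / 5! → 1/30; sum: t=0:+1/4 = 1/4; 3j²(1 1 2; 1 -1 0) = Δ·Π!·Σ² = 1/30  (sign +1)
B: Δ: 0! 2! 2! / 5! → 1/30; sum: t=0:+1/2 = 1/2; 3j²(1 1 2; 0 1 -1) = Δ·Π!·Σ² = 1/10  (sign -1)
I_A²/I_B² = (1/30)/(1/10) = 1/3

1/3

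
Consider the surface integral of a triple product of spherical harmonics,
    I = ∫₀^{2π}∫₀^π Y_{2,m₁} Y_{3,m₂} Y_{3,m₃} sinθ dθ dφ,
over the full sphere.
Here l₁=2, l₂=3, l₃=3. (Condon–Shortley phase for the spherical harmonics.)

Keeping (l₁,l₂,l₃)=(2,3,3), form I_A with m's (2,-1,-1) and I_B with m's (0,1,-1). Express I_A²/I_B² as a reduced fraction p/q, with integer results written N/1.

8/3

Shared (l₁,l₂,l₃)=(2,3,3): N and (l;000)² cancel in I_A²/I_B².
A: Δ = 2!·2!·4!/9! = 1/3780; Racah Σ t=0..0: t=0:+1/16 = 1/16; ⇒ 3j(2 3 3; 2 -1 -1)² = 2/35, sgn +1
B: Δ = 2!·2!·4!/9! = 1/3780; Racah Σ t=0..2: t=0:+1/96 t=1:−1/6 t=2:+1/16 = -3/32; ⇒ 3j(2 3 3; 0 1 -1)² = 3/140, sgn -1
I_A²/I_B² = (2/35)/(3/140) = 8/3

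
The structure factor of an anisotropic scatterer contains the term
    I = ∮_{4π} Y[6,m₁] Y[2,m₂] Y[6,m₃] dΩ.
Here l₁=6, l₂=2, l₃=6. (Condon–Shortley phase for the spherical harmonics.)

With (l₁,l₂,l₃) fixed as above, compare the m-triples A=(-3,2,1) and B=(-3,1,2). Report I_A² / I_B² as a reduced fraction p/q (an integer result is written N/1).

8/5

Same 6,2,6: normalisation and zero-m 3j drop out of the ratio.
A: Δ: 2! 10! 2! / 15! → 1/90090; sum: t=2:+1/120960 = 1/120960; 3j²(6 2 6; -3 2 1) = Δ·Π!·Σ² = 24/1001  (sign -1)
B: Δ: 2! 10! 2! / 15! → 1/90090; sum: t=1:−1/161280 t=2:+1/60480 = 1/96768; 3j²(6 2 6; -3 1 2) = Δ·Π!·Σ² = 15/1001  (sign +1)
I_A²/I_B² = (24/1001)/(15/1001) = 8/5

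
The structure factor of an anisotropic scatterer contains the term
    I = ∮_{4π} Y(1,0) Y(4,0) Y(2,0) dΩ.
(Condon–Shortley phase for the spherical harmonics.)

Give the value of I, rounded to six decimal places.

triangle: need 3≤l₃≤5, have 2; I=0

0.000000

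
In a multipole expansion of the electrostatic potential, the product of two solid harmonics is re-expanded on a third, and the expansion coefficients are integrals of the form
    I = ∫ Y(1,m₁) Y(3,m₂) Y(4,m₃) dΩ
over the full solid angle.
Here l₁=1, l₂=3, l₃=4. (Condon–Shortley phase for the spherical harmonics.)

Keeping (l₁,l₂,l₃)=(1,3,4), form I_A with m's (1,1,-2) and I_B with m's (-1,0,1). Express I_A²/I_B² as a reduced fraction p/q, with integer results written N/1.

l's match ⇒ only the (l;m) 3-j factors differ between A and B.
A: triangle coeff Δ(1,3,4) = 1/252; Σ_t [0,0]: t=0:+1/96 = 1/96; (3j)²=5/84 [(1 3 4; 1 1 -2)], sign=+1
B: triangle coeff Δ(1,3,4) = 1/252; Σ_t [0,0]: t=0:+1/72 = 1/72; (3j)²=5/126 [(1 3 4; -1 0 1)], sign=-1
I_A²/I_B² = (5/84)/(5/126) = 3/2

3/2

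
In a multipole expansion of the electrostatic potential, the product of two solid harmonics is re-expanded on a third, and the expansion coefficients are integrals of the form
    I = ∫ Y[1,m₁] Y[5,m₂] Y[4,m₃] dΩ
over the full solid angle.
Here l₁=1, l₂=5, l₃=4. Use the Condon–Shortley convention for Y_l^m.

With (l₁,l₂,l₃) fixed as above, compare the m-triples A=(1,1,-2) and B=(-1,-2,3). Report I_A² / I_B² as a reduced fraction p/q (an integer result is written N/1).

2/1

Shared (l₁,l₂,l₃)=(1,5,4): N and (l;000)² cancel in I_A²/I_B².
A: Δ = 2!·0!·8!/11! = 1/495; Racah Σ t=0..0: t=0:+1/2880 = 1/2880; ⇒ 3j(1 5 4; 1 1 -2)² = 2/165, sgn +1
B: Δ = 2!·0!·8!/11! = 1/495; Racah Σ t=2..2: t=2:+1/10080 = 1/10080; ⇒ 3j(1 5 4; -1 -2 3)² = 1/165, sgn -1
I_A²/I_B² = (2/165)/(1/165) = 2/1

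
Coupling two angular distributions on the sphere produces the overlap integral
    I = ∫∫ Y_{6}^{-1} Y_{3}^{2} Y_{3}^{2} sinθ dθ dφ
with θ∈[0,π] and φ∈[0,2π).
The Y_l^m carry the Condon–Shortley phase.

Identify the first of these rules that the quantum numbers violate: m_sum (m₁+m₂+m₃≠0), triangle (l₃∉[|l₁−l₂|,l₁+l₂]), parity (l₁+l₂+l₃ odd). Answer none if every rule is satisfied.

m_sum

azimuthal sum: -1 + 2 + 2 = 3  ✗
3 ≤ 3 ≤ 9 (triangle on l)
L = 6 + 3 + 3 = 12 (even)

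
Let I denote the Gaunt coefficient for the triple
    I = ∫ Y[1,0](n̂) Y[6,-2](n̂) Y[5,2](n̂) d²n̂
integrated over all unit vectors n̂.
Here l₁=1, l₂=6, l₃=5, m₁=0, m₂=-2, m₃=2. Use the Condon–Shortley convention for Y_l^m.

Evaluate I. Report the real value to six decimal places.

0.231133

Rules hold: Σm=0, L=12 even, 5≤5≤7.
N = 3·13·11 = 429
Δ = 2!·0!·10!/13! = 1/858
Racah Σ t=1..1: t=1:−1/14400 = -1/14400
⇒ 3j(1 6 5; 0 0 0)² = 6/143, sgn +1
Racah Σ t=1..1: t=1:−1/30240 = -1/30240
⇒ 3j(1 6 5; 0 -2 2)² = 16/429, sgn +1
4πI² = N·(3j₀)²·(3jₘ)² = 96/143
I = +1·√(0.671329/4π) = 0.23113338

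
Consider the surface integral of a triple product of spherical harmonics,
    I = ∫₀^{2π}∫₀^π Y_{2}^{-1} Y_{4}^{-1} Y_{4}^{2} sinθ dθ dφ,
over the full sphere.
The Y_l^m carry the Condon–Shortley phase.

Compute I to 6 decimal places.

Rules hold: Σm=0, L=10 even, 2≤4≤6.
N = 5·9·9 = 405
Δ = 2!·2!·6!/11! = 1/13860
Racah Σ t=0..2: t=0:+1/192 t=1:−1/36 t=2:+1/192 = -5/288
⇒ 3j(2 4 4; 0 0 0)² = 20/693, sgn -1
Racah Σ t=1..2: t=1:−1/96 t=2:+1/240 = -1/160
⇒ 3j(2 4 4; -1 -1 2)² = 27/1540, sgn -1
4πI² = N·(3j₀)²·(3jₘ)² = 1215/5929
I = +1·√(0.204925/4π) = 0.12770047

0.127700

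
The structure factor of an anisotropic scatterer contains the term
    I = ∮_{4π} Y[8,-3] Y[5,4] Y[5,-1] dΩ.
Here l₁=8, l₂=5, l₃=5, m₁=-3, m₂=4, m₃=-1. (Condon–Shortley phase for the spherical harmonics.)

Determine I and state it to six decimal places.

0.162689

m-sum 0 ✓  L=18 even ✓  3≤5≤13 ✓
Π(2lᵢ+1) = 17×11×11 = 2057
triangle coeff Δ(8,5,5) = 1/37413090
Σ_t [3,5]: t=3:−1/1036800 t=4:+1/331776 t=5:−1/1036800 = 1/921600
(3j)²=490/46189 [(8 5 5; 0 0 0)], sign=-1
Σ_t [7,8]: t=7:−1/5806080 t=8:+1/29030400 = -1/7257600
(3j)²=64/4199 [(8 5 5; -3 4 -1)], sign=-1
⇒ 4πI² = 344960/1037153
I = (+1)√(344960/1037153/(4π)) = 0.16268894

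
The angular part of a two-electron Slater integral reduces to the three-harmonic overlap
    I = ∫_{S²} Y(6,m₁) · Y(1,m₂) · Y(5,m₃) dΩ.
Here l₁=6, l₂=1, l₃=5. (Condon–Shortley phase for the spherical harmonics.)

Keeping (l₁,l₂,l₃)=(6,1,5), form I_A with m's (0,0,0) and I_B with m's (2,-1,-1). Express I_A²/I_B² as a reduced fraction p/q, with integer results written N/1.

Shared (l₁,l₂,l₃)=(6,1,5): N and (l;000)² cancel in I_A²/I_B².
A: Δ = 2!·10!·0!/13! = 1/858; Racah Σ t=1..1: t=1:−1/14400 = -1/14400; ⇒ 3j(6 1 5; 0 0 0)² = 6/143, sgn +1
B: Δ = 2!·10!·0!/13! = 1/858; Racah Σ t=0..0: t=0:+1/34560 = 1/34560; ⇒ 3j(6 1 5; 2 -1 -1)² = 14/429, sgn +1
I_A²/I_B² = (6/143)/(14/429) = 9/7

9/7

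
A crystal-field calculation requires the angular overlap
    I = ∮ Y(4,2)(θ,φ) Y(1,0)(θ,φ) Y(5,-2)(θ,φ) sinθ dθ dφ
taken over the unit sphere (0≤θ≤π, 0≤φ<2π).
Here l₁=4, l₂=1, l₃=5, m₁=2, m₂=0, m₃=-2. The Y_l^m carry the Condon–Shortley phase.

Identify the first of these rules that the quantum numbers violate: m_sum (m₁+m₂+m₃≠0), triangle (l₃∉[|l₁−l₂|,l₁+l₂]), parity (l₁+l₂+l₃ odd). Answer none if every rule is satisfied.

none

Σmᵢ = 0  ✓
l₃∈[|l₁−l₂|,l₁+l₂]=[3,5], have l₃=5  ✓
Σlᵢ = 10 ⇒ even  ✓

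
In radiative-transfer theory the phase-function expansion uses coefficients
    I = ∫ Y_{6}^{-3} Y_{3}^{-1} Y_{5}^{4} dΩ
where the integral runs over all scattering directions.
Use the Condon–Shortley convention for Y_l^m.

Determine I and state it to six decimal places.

0.176531

m-sum 0 ✓  L=14 even ✓  3≤5≤9 ✓
Π(2lᵢ+1) = 13×7×11 = 1001
triangle coeff Δ(6,3,5) = 1/675675
Σ_t [1,3]: t=1:−1/8640 t=2:+1/2304 t=3:−1/8640 = 7/34560
(3j)²=7/429 [(6 3 5; 0 0 0)], sign=-1
Σ_t [1,2]: t=1:−1/241920 t=2:+1/40320 = 1/48384
(3j)²=24/1001 [(6 3 5; -3 -1 4)], sign=-1
⇒ 4πI² = 56/143
I = (+1)√(56/143/(4π)) = 0.17653103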